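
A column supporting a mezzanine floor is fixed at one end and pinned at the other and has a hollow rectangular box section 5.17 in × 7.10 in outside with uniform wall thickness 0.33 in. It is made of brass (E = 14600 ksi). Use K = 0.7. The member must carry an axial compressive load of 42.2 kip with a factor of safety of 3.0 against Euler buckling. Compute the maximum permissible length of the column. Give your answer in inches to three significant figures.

L_max ≈ 275 in

Inner dimensions: h_i = 7.10 − 2×0.33 = 6.440 in, b_i = 5.17 − 2×0.33 = 4.510 in
Weak-axis I_min = (h_o·b_o³ − h_i·b_i³)/12 with b_o = 5.17, b_i = 4.510 in (shorter outer/inner sides).
I_min = (7.10×5.17³ − 6.440×4.510³)/12 = 32.53 in⁴
Required critical load P_cr = n·P = 3.0 × 42.2 = 126.6 kip = 1.266×10^5 lb
From P_cr = π²EI/(K·L)²:  L = (1/K)·√(π²EI/P_cr) = (1/0.7)·√(π²×1.46×10^7×32.53/1.266×10^5)
L = 275 in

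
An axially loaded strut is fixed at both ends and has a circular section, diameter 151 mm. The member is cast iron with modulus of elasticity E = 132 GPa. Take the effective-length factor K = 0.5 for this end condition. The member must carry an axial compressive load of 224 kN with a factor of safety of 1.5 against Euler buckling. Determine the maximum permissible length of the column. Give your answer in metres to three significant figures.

L_max ≈ 19.9 m

I = πd⁴/64 = π×151⁴/64 = 2.552×10^7 mm⁴
I = 2.552×10^-5 m⁴
Required critical load P_cr = n·P = 1.5 × 224 = 336.0 kN = 3.360×10^5 N
From P_cr = π²EI/(K·L)²:  L = (1/K)·√(π²EI/P_cr) = (1/0.5)·√(π²×1.32×10^11×2.552×10^-5/3.360×10^5)
L = 19.9 m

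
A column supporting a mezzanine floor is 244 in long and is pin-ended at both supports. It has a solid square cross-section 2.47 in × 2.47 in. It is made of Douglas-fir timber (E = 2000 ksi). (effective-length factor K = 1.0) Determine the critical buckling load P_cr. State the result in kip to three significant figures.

P_cr ≈ 1.03 kip

I = a⁴/12 = 2.47⁴/12 = 3.102 in⁴
Effective length L_e = K·L = 1 × 244 = 244.0 in
P_cr = π²EI / L_e² = π² × 2000×10³ × 3.102 / 244.0² = 1.028×10^3 lb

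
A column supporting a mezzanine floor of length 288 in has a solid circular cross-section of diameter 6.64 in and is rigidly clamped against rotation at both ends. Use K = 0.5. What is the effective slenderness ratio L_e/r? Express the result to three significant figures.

λ ≈ 86.7

For a solid circle r = d/4 = 6.64/4 = 1.660 in
L_e = K·L = 0.5 × 288 = 144.0 in
λ = L_e / r_min = 144.00 / 1.660 = 86.7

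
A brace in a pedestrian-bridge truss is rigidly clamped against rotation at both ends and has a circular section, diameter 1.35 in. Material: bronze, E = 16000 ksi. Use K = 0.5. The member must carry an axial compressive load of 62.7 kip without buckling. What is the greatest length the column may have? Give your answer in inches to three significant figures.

L_max ≈ 40.5 in

I = πd⁴/64 = π×1.35⁴/64 = 0.1630 in⁴
At the buckling limit P_cr = P = 6.270×10^4 lb
From P_cr = π²EI/(K·L)²:  L = (1/K)·√(π²EI/P_cr) = (1/0.5)·√(π²×1.60×10^7×0.1630/6.270×10^4)
L = 40.5 in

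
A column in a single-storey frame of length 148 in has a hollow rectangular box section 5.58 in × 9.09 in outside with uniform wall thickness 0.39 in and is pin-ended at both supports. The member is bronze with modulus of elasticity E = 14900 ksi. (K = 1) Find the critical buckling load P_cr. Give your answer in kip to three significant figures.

Inner dimensions: h_i = 9.09 − 2×0.39 = 8.310 in, b_i = 5.58 − 2×0.39 = 4.800 in
Weak-axis I_min = (h_o·b_o³ − h_i·b_i³)/12 with b_o = 5.58, b_i = 4.800 in (shorter outer/inner sides).
I_min = (9.09×5.58³ − 8.310×4.800³)/12 = 55.02 in⁴
Effective length L_e = K·L = 1 × 148 = 148.0 in
P_cr = π²EI / L_e² = π² × 14900×10³ × 55.02 / 148.0² = 3.694×10^5 lb

P_cr ≈ 369 kip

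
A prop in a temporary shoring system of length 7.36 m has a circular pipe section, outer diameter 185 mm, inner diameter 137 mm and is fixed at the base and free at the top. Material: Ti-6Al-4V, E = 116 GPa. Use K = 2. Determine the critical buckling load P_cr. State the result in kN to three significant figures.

P_cr ≈ 212 kN

d_o = 185 mm, d_i = 137 mm
I = π(d_o⁴ − d_i⁴)/64 = π(185⁴ − 137.0⁴)/64 = 4.021×10^7 mm⁴
I = 4.021×10^7 mm⁴ = 4.021×10^-5 m⁴
Effective length L_e = K·L = 2 × 7.36 = 14.72 m
P_cr = π²EI / L_e² = π² × 116×10⁹ × 4.021×10^-5 / 14.72² = 2.124×10^5 N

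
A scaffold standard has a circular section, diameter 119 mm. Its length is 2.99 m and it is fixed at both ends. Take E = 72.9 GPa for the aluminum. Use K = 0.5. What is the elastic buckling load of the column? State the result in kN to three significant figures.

I = πd⁴/64 = π×119⁴/64 = 9.844×10^6 mm⁴
I = 9.844×10^6 mm⁴ = 9.844×10^-6 m⁴
Effective length L_e = K·L = 0.5 × 2.99 = 1.495 m
P_cr = π²EI / L_e² = π² × 72.9×10⁹ × 9.844×10^-6 / 1.495² = 3.169×10^6 N

P_cr ≈ 3170 kN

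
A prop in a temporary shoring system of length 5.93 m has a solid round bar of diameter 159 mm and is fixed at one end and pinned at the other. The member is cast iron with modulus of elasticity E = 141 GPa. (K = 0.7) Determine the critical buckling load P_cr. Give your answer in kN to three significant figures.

P_cr ≈ 2530 kN

I = πd⁴/64 = π×159⁴/64 = 3.137×10^7 mm⁴
I = 3.137×10^7 mm⁴ = 3.137×10^-5 m⁴
Effective length L_e = K·L = 0.7 × 5.93 = 4.151 m
P_cr = π²EI / L_e² = π² × 141×10⁹ × 3.137×10^-5 / 4.151² = 2.534×10^6 N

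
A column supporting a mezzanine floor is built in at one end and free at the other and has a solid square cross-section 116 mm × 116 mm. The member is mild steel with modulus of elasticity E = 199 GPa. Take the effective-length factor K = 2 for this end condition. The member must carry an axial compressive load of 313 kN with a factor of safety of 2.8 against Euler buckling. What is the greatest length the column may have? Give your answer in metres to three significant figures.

L_max ≈ 2.91 m

I = a⁴/12 = 116⁴/12 = 1.509×10^7 mm⁴
I = 1.509×10^-5 m⁴
Required critical load P_cr = n·P = 2.8 × 313 = 876.4 kN = 8.764×10^5 N
From P_cr = π²EI/(K·L)²:  L = (1/K)·√(π²EI/P_cr) = (1/2)·√(π²×1.99×10^11×1.509×10^-5/8.764×10^5)
L = 2.91 m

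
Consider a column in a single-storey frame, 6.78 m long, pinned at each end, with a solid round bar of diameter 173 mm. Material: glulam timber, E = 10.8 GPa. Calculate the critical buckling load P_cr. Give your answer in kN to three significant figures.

P_cr ≈ 102 kN

I = πd⁴/64 = π×173⁴/64 = 4.397×10^7 mm⁴
I = 4.397×10^7 mm⁴ = 4.397×10^-5 m⁴
Effective length L_e = K·L = 1 × 6.78 = 6.780 m
P_cr = π²EI / L_e² = π² × 10.8×10⁹ × 4.397×10^-5 / 6.780² = 1.020×10^5 N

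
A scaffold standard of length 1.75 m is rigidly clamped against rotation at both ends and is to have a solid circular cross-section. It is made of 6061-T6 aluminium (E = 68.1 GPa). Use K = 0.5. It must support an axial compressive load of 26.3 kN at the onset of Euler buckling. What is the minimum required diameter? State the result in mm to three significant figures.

L_e = K·L = 0.5 × 1.75 = 0.8750 m
Required I = P_cr·L_e²/(π²E) = 2.630×10^4 × 0.8750² / (π² × 6.81×10^10) = 2.996×10^-8 m⁴
I_req = 2.996×10^4 mm⁴
Solid circle: I = πd⁴/64  ⇒  d = (64I/π)^(1/4) = (64×2.996×10^4/π)^(1/4) = 28.0 mm

d ≈ 28.0 mm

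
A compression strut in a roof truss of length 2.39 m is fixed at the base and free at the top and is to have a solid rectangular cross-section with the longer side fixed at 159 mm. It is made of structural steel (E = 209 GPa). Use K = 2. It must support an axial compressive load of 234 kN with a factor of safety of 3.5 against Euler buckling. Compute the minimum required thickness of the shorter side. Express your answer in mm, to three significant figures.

Required P_cr = n·P = 3.5 × 234 = 819.0 kN
L_e = K·L = 2 × 2.39 = 4.780 m
Required I = P_cr·L_e²/(π²E) = 8.190×10^5 × 4.780² / (π² × 2.09×10^11) = 9.072×10^-6 m⁴
I_req = 9.072×10^6 mm⁴
Rectangle, weak axis: I_min = h·b³/12 with h = 159 mm fixed  ⇒  b = (12I/h)^(1/3) = 88.1 mm

b ≈ 88.1 mm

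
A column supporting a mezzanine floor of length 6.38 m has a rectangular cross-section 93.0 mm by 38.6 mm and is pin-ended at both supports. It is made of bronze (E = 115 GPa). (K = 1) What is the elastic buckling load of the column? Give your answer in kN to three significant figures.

Buckling occurs about the weak axis: I_min = h·b³/12 with b = 38.6 mm (the shorter side).
I_min = 93.0×38.6³/12 = 4.457×10^5 mm⁴
I = 4.457×10^5 mm⁴ = 4.457×10^-7 m⁴
Effective length L_e = K·L = 1 × 6.38 = 6.380 m
P_cr = π²EI / L_e² = π² × 115×10⁹ × 4.457×10^-7 / 6.380² = 1.243×10^4 N

P_cr ≈ 12.4 kN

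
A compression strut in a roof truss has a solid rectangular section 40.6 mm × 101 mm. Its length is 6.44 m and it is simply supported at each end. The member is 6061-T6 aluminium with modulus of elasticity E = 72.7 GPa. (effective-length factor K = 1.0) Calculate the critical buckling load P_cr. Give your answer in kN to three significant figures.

P_cr ≈ 9.74 kN

Buckling occurs about the weak axis: I_min = h·b³/12 with b = 40.6 mm (the shorter side).
I_min = 101×40.6³/12 = 5.633×10^5 mm⁴
I = 5.633×10^5 mm⁴ = 5.633×10^-7 m⁴
Effective length L_e = K·L = 1 × 6.44 = 6.440 m
P_cr = π²EI / L_e² = π² × 72.7×10⁹ × 5.633×10^-7 / 6.440² = 9.745×10^3 N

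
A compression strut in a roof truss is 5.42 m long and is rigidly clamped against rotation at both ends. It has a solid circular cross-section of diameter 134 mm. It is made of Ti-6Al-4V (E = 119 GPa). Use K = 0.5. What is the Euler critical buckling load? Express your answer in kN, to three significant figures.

I = πd⁴/64 = π×134⁴/64 = 1.583×10^7 mm⁴
I = 1.583×10^7 mm⁴ = 1.583×10^-5 m⁴
Effective length L_e = K·L = 0.5 × 5.42 = 2.710 m
P_cr = π²EI / L_e² = π² × 119×10⁹ × 1.583×10^-5 / 2.710² = 2.531×10^6 N

P_cr ≈ 2530 kN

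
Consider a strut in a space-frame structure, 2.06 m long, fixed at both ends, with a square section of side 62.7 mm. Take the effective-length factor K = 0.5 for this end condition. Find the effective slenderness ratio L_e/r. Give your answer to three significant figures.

I = a⁴/12 = 62.7⁴/12 = 1.288×10^6 mm⁴
A = 3.931×10^3 mm²;  r_min = √(I/A) = √(1.288×10^6/3.931×10^3) = 18.10 mm
L_e = K·L = 0.5 × 2.06 m = 1.030 m = 1030.0 mm
λ = L_e / r_min = 1030.0 / 18.10 = 56.9

λ ≈ 56.9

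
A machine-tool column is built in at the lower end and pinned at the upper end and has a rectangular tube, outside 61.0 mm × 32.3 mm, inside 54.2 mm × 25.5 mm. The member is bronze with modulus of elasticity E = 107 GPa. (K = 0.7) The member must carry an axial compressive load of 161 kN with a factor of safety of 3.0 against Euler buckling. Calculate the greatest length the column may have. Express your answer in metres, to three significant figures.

L_max ≈ 0.656 m

Weak-axis I_min = (h_o·b_o³ − h_i·b_i³)/12 with b_o = 32.3, b_i = 25.50 mm (shorter outer/inner sides).
I_min = (61.0×32.3³ − 54.20×25.50³)/12 = 9.641×10^4 mm⁴
I = 9.641×10^-8 m⁴
Required critical load P_cr = n·P = 3.0 × 161 = 483.0 kN = 4.830×10^5 N
From P_cr = π²EI/(K·L)²:  L = (1/K)·√(π²EI/P_cr) = (1/0.7)·√(π²×1.07×10^11×9.641×10^-8/4.830×10^5)
L = 0.656 m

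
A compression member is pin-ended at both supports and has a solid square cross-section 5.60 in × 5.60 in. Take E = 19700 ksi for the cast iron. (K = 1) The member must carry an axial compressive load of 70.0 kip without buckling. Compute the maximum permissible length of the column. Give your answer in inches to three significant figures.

I = a⁴/12 = 5.60⁴/12 = 81.95 in⁴
At the buckling limit P_cr = P = 7.000×10^4 lb
From P_cr = π²EI/(K·L)²:  L = (1/K)·√(π²EI/P_cr) = (1/1)·√(π²×1.97×10^7×81.95/7.000×10^4)
L = 477 in

L_max ≈ 477 in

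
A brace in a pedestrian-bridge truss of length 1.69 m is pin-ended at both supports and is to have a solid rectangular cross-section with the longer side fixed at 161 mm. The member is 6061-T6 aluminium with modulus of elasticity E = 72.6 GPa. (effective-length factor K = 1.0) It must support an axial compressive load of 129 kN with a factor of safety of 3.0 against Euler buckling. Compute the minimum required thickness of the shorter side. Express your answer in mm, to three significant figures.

b ≈ 48.6 mm

Required P_cr = n·P = 3.0 × 129 = 387.0 kN
L_e = K·L = 1 × 1.69 = 1.690 m
Required I = P_cr·L_e²/(π²E) = 3.870×10^5 × 1.690² / (π² × 7.26×10^10) = 1.543×10^-6 m⁴
I_req = 1.543×10^6 mm⁴
Rectangle, weak axis: I_min = h·b³/12 with h = 161 mm fixed  ⇒  b = (12I/h)^(1/3) = 48.6 mm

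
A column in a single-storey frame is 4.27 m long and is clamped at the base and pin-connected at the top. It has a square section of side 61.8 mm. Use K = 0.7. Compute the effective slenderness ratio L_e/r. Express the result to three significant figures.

For a square r = a/√12 = 61.8/√12 = 17.84 mm
L_e = K·L = 0.7 × 4.27 m = 2.989 m = 2989.0 mm
λ = L_e / r_min = 2989.0 / 17.84 = 168

λ ≈ 168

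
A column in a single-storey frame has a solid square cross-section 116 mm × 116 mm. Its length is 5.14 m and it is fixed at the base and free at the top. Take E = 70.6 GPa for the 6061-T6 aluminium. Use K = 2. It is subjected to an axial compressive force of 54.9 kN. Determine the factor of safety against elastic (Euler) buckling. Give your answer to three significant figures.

I = a⁴/12 = 116⁴/12 = 1.509×10^7 mm⁴
I = 1.509×10^7 mm⁴ = 1.509×10^-5 m⁴
Effective length L_e = K·L = 2 × 5.14 = 10.28 m
P_cr = π²EI / L_e² = π² × 70.6×10⁹ × 1.509×10^-5 / 10.28² = 9.949×10^4 N
Factor of safety n = P_cr / P = 99.488 / 54.9 = 1.81

n ≈ 1.81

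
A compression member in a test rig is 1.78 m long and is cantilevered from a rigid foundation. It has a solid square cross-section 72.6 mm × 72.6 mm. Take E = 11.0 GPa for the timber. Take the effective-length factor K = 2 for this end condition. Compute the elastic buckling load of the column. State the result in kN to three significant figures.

P_cr ≈ 19.8 kN

I = a⁴/12 = 72.6⁴/12 = 2.315×10^6 mm⁴
I = 2.315×10^6 mm⁴ = 2.315×10^-6 m⁴
Effective length L_e = K·L = 2 × 1.78 = 3.560 m
P_cr = π²EI / L_e² = π² × 11.0×10⁹ × 2.315×10^-6 / 3.560² = 1.983×10^4 N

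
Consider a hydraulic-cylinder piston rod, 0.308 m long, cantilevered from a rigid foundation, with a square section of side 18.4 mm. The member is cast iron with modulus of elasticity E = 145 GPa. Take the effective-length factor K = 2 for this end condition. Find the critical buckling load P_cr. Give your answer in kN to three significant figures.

I = a⁴/12 = 18.4⁴/12 = 9.552×10^3 mm⁴
I = 9.552×10^3 mm⁴ = 9.552×10^-9 m⁴
Effective length L_e = K·L = 2 × 0.308 = 0.6160 m
P_cr = π²EI / L_e² = π² × 145×10⁹ × 9.552×10^-9 / 0.6160² = 3.602×10^4 N

P_cr ≈ 36.0 kN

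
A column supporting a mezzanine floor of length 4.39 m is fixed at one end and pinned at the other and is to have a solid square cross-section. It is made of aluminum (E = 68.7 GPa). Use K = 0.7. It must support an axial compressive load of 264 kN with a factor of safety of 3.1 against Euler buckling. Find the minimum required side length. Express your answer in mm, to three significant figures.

a ≈ 108 mm

Required P_cr = n·P = 3.1 × 264 = 818.4 kN
L_e = K·L = 0.7 × 4.39 = 3.073 m
Required I = P_cr·L_e²/(π²E) = 8.184×10^5 × 3.073² / (π² × 6.87×10^10) = 1.140×10^-5 m⁴
I_req = 1.140×10^7 mm⁴
Solid square: I = a⁴/12  ⇒  a = (12I)^(1/4) = (12×1.140×10^7)^(1/4) = 108 mm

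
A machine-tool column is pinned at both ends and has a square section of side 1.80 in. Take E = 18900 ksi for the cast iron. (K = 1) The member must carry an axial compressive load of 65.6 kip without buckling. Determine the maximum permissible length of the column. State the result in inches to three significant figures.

I = a⁴/12 = 1.80⁴/12 = 0.8748 in⁴
At the buckling limit P_cr = P = 6.560×10^4 lb
From P_cr = π²EI/(K·L)²:  L = (1/K)·√(π²EI/P_cr) = (1/1)·√(π²×1.89×10^7×0.8748/6.560×10^4)
L = 49.9 in

L_max ≈ 49.9 in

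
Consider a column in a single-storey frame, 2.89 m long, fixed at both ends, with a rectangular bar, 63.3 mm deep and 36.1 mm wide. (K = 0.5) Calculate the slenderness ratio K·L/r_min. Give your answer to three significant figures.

Buckling occurs about the weak axis: I_min = h·b³/12 with b = 36.1 mm (the shorter side).
I_min = 63.3×36.1³/12 = 2.482×10^5 mm⁴
A = 2.285×10^3 mm²;  r_min = √(I/A) = √(2.482×10^5/2.285×10^3) = 10.42 mm
L_e = K·L = 0.5 × 2.89 m = 1.445 m = 1445.0 mm
λ = L_e / r_min = 1445.0 / 10.42 = 139

λ ≈ 139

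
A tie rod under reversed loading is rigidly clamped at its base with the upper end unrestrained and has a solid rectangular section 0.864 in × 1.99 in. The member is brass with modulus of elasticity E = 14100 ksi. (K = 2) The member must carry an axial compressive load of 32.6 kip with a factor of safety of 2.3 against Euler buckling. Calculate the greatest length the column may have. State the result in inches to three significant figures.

L_max ≈ 7.04 in

Buckling occurs about the weak axis: I_min = h·b³/12 with b = 0.864 in (the shorter side).
I_min = 1.99×0.864³/12 = 0.1070 in⁴
Required critical load P_cr = n·P = 2.3 × 32.6 = 74.98 kip = 7.498×10^4 lb
From P_cr = π²EI/(K·L)²:  L = (1/K)·√(π²EI/P_cr) = (1/2)·√(π²×1.41×10^7×0.1070/7.498×10^4)
L = 7.04 in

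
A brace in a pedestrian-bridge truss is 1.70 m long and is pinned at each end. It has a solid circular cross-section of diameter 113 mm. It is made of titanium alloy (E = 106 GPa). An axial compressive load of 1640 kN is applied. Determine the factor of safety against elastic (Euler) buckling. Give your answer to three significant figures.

n ≈ 1.77

I = πd⁴/64 = π×113⁴/64 = 8.004×10^6 mm⁴
I = 8.004×10^6 mm⁴ = 8.004×10^-6 m⁴
Effective length L_e = K·L = 1 × 1.70 = 1.700 m
P_cr = π²EI / L_e² = π² × 106×10⁹ × 8.004×10^-6 / 1.700² = 2.897×10^6 N
Factor of safety n = P_cr / P = 2897.3 / 1640 = 1.77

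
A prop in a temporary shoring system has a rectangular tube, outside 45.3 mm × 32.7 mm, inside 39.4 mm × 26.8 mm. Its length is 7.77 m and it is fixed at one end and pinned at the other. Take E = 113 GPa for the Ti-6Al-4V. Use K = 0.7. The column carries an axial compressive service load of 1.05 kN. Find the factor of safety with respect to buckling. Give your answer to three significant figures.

n ≈ 2.47

Weak-axis I_min = (h_o·b_o³ − h_i·b_i³)/12 with b_o = 32.7, b_i = 26.80 mm (shorter outer/inner sides).
I_min = (45.3×32.7³ − 39.40×26.80³)/12 = 6.880×10^4 mm⁴
I = 6.880×10^4 mm⁴ = 6.880×10^-8 m⁴
Effective length L_e = K·L = 0.7 × 7.77 = 5.439 m
P_cr = π²EI / L_e² = π² × 113×10⁹ × 6.880×10^-8 / 5.439² = 2.594×10^3 N
Factor of safety n = P_cr / P = 2.5936 / 1.05 = 2.47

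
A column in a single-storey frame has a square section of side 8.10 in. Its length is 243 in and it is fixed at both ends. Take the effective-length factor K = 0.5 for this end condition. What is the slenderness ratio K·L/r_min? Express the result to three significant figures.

λ ≈ 52.0

For a square r = a/√12 = 8.10/√12 = 2.338 in
L_e = K·L = 0.5 × 243 = 121.5 in
λ = L_e / r_min = 121.50 / 2.338 = 52.0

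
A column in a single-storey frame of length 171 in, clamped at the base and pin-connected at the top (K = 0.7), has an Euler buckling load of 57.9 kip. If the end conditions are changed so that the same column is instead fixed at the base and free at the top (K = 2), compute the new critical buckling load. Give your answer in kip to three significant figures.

P_cr ∝ 1/K², so P_cr,new = P_cr,old × (K_old/K_new)² = 57.9 × (0.7/2)²
= 57.9 × 0.1225 = 7.09 kip

P_cr ≈ 7.09 kip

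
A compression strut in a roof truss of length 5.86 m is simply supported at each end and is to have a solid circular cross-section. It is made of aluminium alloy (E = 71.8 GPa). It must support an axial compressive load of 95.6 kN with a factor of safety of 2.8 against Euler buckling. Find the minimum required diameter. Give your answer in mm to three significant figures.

d ≈ 127 mm

Required P_cr = n·P = 2.8 × 95.6 = 267.7 kN
L_e = K·L = 1 × 5.86 = 5.860 m
Required I = P_cr·L_e²/(π²E) = 2.677×10^5 × 5.860² / (π² × 7.18×10^10) = 1.297×10^-5 m⁴
I_req = 1.297×10^7 mm⁴
Solid circle: I = πd⁴/64  ⇒  d = (64I/π)^(1/4) = (64×1.297×10^7/π)^(1/4) = 127 mm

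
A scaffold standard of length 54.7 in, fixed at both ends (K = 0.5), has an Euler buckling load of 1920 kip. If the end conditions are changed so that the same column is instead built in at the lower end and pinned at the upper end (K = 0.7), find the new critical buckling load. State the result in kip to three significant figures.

P_cr ∝ 1/K², so P_cr,new = P_cr,old × (K_old/K_new)² = 1920 × (0.5/0.7)²
= 1920 × 0.5102 = 980 kip

P_cr ≈ 980 kip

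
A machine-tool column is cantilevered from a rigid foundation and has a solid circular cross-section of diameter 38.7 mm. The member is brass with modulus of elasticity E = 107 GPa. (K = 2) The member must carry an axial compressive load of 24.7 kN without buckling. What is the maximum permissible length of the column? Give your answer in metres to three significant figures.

I = πd⁴/64 = π×38.7⁴/64 = 1.101×10^5 mm⁴
I = 1.101×10^-7 m⁴
At the buckling limit P_cr = P = 2.470×10^4 N
From P_cr = π²EI/(K·L)²:  L = (1/K)·√(π²EI/P_cr) = (1/2)·√(π²×1.07×10^11×1.101×10^-7/2.470×10^4)
L = 1.08 m

L_max ≈ 1.08 m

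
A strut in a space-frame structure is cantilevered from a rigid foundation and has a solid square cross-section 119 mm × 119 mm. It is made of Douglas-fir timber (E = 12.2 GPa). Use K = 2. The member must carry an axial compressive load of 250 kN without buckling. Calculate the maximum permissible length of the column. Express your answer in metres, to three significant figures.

L_max ≈ 1.42 m

I = a⁴/12 = 119⁴/12 = 1.671×10^7 mm⁴
I = 1.671×10^-5 m⁴
At the buckling limit P_cr = P = 2.500×10^5 N
From P_cr = π²EI/(K·L)²:  L = (1/K)·√(π²EI/P_cr) = (1/2)·√(π²×1.22×10^10×1.671×10^-5/2.500×10^5)
L = 1.42 m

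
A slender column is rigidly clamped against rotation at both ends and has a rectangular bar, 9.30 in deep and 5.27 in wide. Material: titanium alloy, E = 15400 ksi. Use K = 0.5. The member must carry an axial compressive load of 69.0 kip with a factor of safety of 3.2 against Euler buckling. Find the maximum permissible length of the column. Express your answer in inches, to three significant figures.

L_max ≈ 559 in

Buckling occurs about the weak axis: I_min = h·b³/12 with b = 5.27 in (the shorter side).
I_min = 9.30×5.27³/12 = 113.4 in⁴
Required critical load P_cr = n·P = 3.2 × 69.0 = 220.8 kip = 2.208×10^5 lb
From P_cr = π²EI/(K·L)²:  L = (1/K)·√(π²EI/P_cr) = (1/0.5)·√(π²×1.54×10^7×113.4/2.208×10^5)
L = 559 in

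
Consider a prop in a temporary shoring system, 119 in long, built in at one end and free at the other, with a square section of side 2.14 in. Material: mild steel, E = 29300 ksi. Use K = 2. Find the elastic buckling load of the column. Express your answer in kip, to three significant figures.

I = a⁴/12 = 2.14⁴/12 = 1.748 in⁴
Effective length L_e = K·L = 2 × 119 = 238.0 in
P_cr = π²EI / L_e² = π² × 29300×10³ × 1.748 / 238.0² = 8.923×10^3 lb

P_cr ≈ 8.92 kip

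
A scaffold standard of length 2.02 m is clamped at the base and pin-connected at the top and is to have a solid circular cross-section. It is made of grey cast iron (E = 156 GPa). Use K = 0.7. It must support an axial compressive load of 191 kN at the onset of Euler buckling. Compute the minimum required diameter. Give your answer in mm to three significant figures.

L_e = K·L = 0.7 × 2.02 = 1.414 m
Required I = P_cr·L_e²/(π²E) = 1.910×10^5 × 1.414² / (π² × 1.56×10^11) = 2.480×10^-7 m⁴
I_req = 2.480×10^5 mm⁴
Solid circle: I = πd⁴/64  ⇒  d = (64I/π)^(1/4) = (64×2.480×10^5/π)^(1/4) = 47.4 mm

d ≈ 47.4 mm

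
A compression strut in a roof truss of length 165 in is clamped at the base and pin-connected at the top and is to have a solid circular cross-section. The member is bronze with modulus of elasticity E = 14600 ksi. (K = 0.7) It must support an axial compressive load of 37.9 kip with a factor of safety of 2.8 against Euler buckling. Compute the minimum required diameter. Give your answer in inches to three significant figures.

Required P_cr = n·P = 2.8 × 37.9 = 106.1 kip
L_e = K·L = 0.7 × 165 = 115.5 in
Required I = P_cr·L_e²/(π²E) = 1.061×10^5 × 115.5² / (π² × 1.46×10^7) = 9.824 in⁴
Solid circle: I = πd⁴/64  ⇒  d = (64I/π)^(1/4) = (64×9.824/π)^(1/4) = 3.76 in

d ≈ 3.76 in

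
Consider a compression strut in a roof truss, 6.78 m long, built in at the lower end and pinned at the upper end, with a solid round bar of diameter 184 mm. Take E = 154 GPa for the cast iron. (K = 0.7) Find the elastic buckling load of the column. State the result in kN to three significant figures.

I = πd⁴/64 = π×184⁴/64 = 5.627×10^7 mm⁴
I = 5.627×10^7 mm⁴ = 5.627×10^-5 m⁴
Effective length L_e = K·L = 0.7 × 6.78 = 4.746 m
P_cr = π²EI / L_e² = π² × 154×10⁹ × 5.627×10^-5 / 4.746² = 3.797×10^6 N

P_cr ≈ 3800 kN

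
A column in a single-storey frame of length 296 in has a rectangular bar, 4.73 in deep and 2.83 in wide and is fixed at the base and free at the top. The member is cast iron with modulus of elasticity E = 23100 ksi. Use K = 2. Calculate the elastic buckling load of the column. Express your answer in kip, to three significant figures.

Buckling occurs about the weak axis: I_min = h·b³/12 with b = 2.83 in (the shorter side).
I_min = 4.73×2.83³/12 = 8.934 in⁴
Effective length L_e = K·L = 2 × 296 = 592.0 in
P_cr = π²EI / L_e² = π² × 23100×10³ × 8.934 / 592.0² = 5.812×10^3 lb

P_cr ≈ 5.81 kip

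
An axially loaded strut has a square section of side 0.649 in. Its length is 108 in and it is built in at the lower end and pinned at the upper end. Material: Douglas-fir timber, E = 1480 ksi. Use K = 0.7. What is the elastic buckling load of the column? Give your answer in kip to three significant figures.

P_cr ≈ 0.0378 kip

I = a⁴/12 = 0.649⁴/12 = 1.478×10^-2 in⁴
Effective length L_e = K·L = 0.7 × 108 = 75.60 in
P_cr = π²EI / L_e² = π² × 1480×10³ × 1.478×10^-2 / 75.60² = 37.78 lb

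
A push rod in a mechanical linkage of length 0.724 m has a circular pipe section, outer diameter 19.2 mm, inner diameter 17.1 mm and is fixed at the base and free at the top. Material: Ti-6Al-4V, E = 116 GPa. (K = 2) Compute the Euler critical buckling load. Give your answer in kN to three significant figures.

P_cr ≈ 1.35 kN

d_o = 19.2 mm, d_i = 17.1 mm
I = π(d_o⁴ − d_i⁴)/64 = π(19.2⁴ − 17.10⁴)/64 = 2.474×10^3 mm⁴
I = 2.474×10^3 mm⁴ = 2.474×10^-9 m⁴
Effective length L_e = K·L = 2 × 0.724 = 1.448 m
P_cr = π²EI / L_e² = π² × 116×10⁹ × 2.474×10^-9 / 1.448² = 1.351×10^3 N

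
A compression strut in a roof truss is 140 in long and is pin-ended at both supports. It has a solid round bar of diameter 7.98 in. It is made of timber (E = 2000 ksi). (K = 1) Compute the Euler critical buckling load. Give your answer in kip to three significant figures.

I = πd⁴/64 = π×7.98⁴/64 = 199.1 in⁴
Effective length L_e = K·L = 1 × 140 = 140.0 in
P_cr = π²EI / L_e² = π² × 2000×10³ × 199.1 / 140.0² = 2.005×10^5 lb

P_cr ≈ 200 kip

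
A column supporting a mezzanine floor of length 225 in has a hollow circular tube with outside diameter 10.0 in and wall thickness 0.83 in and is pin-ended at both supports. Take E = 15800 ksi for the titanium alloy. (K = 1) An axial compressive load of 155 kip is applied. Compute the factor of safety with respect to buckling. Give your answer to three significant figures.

Inner diameter d_i = 10.0 − 2×0.83 = 8.340 in
I = π(d_o⁴ − d_i⁴)/64 = π(10.0⁴ − 8.340⁴)/64 = 253.4 in⁴
Effective length L_e = K·L = 1 × 225 = 225.0 in
P_cr = π²EI / L_e² = π² × 15800×10³ × 253.4 / 225.0² = 7.805×10^5 lb
Factor of safety n = P_cr / P = 780.51 / 155 = 5.04

n ≈ 5.04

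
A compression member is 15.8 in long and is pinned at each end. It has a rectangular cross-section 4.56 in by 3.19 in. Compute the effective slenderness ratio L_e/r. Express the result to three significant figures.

For a rectangle r_min = b/√12 = 3.19/√12 = 0.9209 in
L_e = K·L = 1 × 15.8 = 15.80 in
λ = L_e / r_min = 15.800 / 0.9209 = 17.2

λ ≈ 17.2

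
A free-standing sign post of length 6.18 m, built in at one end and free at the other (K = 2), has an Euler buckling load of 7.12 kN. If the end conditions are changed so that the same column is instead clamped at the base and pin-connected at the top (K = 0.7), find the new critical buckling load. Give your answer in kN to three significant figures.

P_cr ≈ 58.1 kN

P_cr ∝ 1/K², so P_cr,new = P_cr,old × (K_old/K_new)² = 7.12 × (2/0.7)²
= 7.12 × 8.163 = 58.1 kN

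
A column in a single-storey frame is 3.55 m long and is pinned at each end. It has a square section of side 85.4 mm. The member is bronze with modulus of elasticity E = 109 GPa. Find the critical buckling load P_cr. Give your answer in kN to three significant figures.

P_cr ≈ 378 kN

I = a⁴/12 = 85.4⁴/12 = 4.433×10^6 mm⁴
I = 4.433×10^6 mm⁴ = 4.433×10^-6 m⁴
Effective length L_e = K·L = 1 × 3.55 = 3.550 m
P_cr = π²EI / L_e² = π² × 109×10⁹ × 4.433×10^-6 / 3.550² = 3.784×10^5 N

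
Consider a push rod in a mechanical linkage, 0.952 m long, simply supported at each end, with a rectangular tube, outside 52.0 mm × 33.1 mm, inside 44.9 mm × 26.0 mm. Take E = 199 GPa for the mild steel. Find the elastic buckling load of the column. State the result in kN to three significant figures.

Weak-axis I_min = (h_o·b_o³ − h_i·b_i³)/12 with b_o = 33.1, b_i = 26.00 mm (shorter outer/inner sides).
I_min = (52.0×33.1³ − 44.90×26.00³)/12 = 9.138×10^4 mm⁴
I = 9.138×10^4 mm⁴ = 9.138×10^-8 m⁴
Effective length L_e = K·L = 1 × 0.952 = 0.9520 m
P_cr = π²EI / L_e² = π² × 199×10⁹ × 9.138×10^-8 / 0.9520² = 1.980×10^5 N

P_cr ≈ 198 kN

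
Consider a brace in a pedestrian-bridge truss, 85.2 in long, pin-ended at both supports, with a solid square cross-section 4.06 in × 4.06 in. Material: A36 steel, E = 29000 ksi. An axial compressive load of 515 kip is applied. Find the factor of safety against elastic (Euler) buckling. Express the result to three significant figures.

I = a⁴/12 = 4.06⁴/12 = 22.64 in⁴
Effective length L_e = K·L = 1 × 85.2 = 85.20 in
P_cr = π²EI / L_e² = π² × 29000×10³ × 22.64 / 85.20² = 8.928×10^5 lb
Factor of safety n = P_cr / P = 892.77 / 515 = 1.73

n ≈ 1.73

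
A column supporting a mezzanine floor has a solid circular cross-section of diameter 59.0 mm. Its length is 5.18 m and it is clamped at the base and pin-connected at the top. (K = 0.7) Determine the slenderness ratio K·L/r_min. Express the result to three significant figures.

λ ≈ 246

I = πd⁴/64 = π×59.0⁴/64 = 5.948×10^5 mm⁴
A = 2.734×10^3 mm²;  r_min = √(I/A) = √(5.948×10^5/2.734×10^3) = 14.75 mm
L_e = K·L = 0.7 × 5.18 m = 3.626 m = 3626.0 mm
λ = L_e / r_min = 3626.0 / 14.75 = 246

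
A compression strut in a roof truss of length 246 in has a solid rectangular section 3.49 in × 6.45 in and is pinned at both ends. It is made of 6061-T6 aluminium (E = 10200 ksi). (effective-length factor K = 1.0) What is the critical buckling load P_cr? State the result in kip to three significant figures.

P_cr ≈ 38.0 kip

Buckling occurs about the weak axis: I_min = h·b³/12 with b = 3.49 in (the shorter side).
I_min = 6.45×3.49³/12 = 22.85 in⁴
Effective length L_e = K·L = 1 × 246 = 246.0 in
P_cr = π²EI / L_e² = π² × 10200×10³ × 22.85 / 246.0² = 3.801×10^4 lb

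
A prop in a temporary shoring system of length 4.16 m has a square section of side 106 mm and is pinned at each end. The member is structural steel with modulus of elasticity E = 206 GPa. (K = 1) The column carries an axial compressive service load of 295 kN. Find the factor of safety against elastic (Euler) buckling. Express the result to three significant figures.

I = a⁴/12 = 106⁴/12 = 1.052×10^7 mm⁴
I = 1.052×10^7 mm⁴ = 1.052×10^-5 m⁴
Effective length L_e = K·L = 1 × 4.16 = 4.160 m
P_cr = π²EI / L_e² = π² × 206×10⁹ × 1.052×10^-5 / 4.160² = 1.236×10^6 N
Factor of safety n = P_cr / P = 1236.0 / 295 = 4.19

n ≈ 4.19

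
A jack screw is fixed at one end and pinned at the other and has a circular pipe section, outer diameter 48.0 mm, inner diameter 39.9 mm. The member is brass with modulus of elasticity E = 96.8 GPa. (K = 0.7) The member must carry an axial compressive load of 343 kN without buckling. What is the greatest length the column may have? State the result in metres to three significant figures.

L_max ≈ 0.880 m

d_o = 48.0 mm, d_i = 39.9 mm
I = π(d_o⁴ − d_i⁴)/64 = π(48.0⁴ − 39.90⁴)/64 = 1.362×10^5 mm⁴
I = 1.362×10^-7 m⁴
At the buckling limit P_cr = P = 3.430×10^5 N
From P_cr = π²EI/(K·L)²:  L = (1/K)·√(π²EI/P_cr) = (1/0.7)·√(π²×9.68×10^10×1.362×10^-7/3.430×10^5)
L = 0.880 m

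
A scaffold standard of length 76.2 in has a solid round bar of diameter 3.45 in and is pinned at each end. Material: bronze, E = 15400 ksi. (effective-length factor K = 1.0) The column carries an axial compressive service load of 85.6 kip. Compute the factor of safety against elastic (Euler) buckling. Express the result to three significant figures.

I = πd⁴/64 = π×3.45⁴/64 = 6.954 in⁴
Effective length L_e = K·L = 1 × 76.2 = 76.20 in
P_cr = π²EI / L_e² = π² × 15400×10³ × 6.954 / 76.20² = 1.820×10^5 lb
Factor of safety n = P_cr / P = 182.04 / 85.6 = 2.13

n ≈ 2.13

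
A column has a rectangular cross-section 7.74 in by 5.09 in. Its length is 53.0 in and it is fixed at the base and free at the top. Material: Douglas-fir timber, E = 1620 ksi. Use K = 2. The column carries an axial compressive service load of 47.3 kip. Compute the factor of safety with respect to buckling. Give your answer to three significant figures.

Buckling occurs about the weak axis: I_min = h·b³/12 with b = 5.09 in (the shorter side).
I_min = 7.74×5.09³/12 = 85.06 in⁴
Effective length L_e = K·L = 2 × 53.0 = 106.0 in
P_cr = π²EI / L_e² = π² × 1620×10³ × 85.06 / 106.0² = 1.210×10^5 lb
Factor of safety n = P_cr / P = 121.04 / 47.3 = 2.56

n ≈ 2.56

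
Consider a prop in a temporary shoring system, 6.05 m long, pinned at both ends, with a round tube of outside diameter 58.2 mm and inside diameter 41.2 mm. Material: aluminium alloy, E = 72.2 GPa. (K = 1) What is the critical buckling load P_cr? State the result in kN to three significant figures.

P_cr ≈ 8.21 kN

d_o = 58.2 mm, d_i = 41.2 mm
I = π(d_o⁴ − d_i⁴)/64 = π(58.2⁴ − 41.20⁴)/64 = 4.218×10^5 mm⁴
I = 4.218×10^5 mm⁴ = 4.218×10^-7 m⁴
Effective length L_e = K·L = 1 × 6.05 = 6.050 m
P_cr = π²EI / L_e² = π² × 72.2×10⁹ × 4.218×10^-7 / 6.050² = 8.211×10^3 N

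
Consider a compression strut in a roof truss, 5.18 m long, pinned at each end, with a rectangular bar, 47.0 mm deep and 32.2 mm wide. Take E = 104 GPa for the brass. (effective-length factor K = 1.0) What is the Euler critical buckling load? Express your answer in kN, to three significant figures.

P_cr ≈ 5.00 kN

Buckling occurs about the weak axis: I_min = h·b³/12 with b = 32.2 mm (the shorter side).
I_min = 47.0×32.2³/12 = 1.308×10^5 mm⁴
I = 1.308×10^5 mm⁴ = 1.308×10^-7 m⁴
Effective length L_e = K·L = 1 × 5.18 = 5.180 m
P_cr = π²EI / L_e² = π² × 104×10⁹ × 1.308×10^-7 / 5.180² = 5.002×10^3 N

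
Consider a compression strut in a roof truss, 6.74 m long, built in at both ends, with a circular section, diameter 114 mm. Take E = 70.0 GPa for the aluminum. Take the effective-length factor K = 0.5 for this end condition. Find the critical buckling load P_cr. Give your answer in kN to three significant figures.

I = πd⁴/64 = π×114⁴/64 = 8.291×10^6 mm⁴
I = 8.291×10^6 mm⁴ = 8.291×10^-6 m⁴
Effective length L_e = K·L = 0.5 × 6.74 = 3.370 m
P_cr = π²EI / L_e² = π² × 70.0×10⁹ × 8.291×10^-6 / 3.370² = 5.043×10^5 N

P_cr ≈ 504 kN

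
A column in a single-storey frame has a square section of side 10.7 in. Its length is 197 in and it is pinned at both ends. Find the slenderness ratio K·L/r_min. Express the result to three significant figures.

I = a⁴/12 = 10.7⁴/12 = 1.092×10^3 in⁴
A = 114.5 in²;  r_min = √(I/A) = √(1.092×10^3/114.5) = 3.089 in
L_e = K·L = 1 × 197 = 197.0 in
λ = L_e / r_min = 197.00 / 3.089 = 63.8

λ ≈ 63.8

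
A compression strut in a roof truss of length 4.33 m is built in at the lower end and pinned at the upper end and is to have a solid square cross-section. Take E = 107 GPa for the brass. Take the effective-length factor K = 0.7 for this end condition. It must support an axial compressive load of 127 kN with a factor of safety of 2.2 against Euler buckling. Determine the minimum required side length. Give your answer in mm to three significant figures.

a ≈ 73.5 mm

Required P_cr = n·P = 2.2 × 127 = 279.4 kN
L_e = K·L = 0.7 × 4.33 = 3.031 m
Required I = P_cr·L_e²/(π²E) = 2.794×10^5 × 3.031² / (π² × 1.07×10^11) = 2.431×10^-6 m⁴
I_req = 2.431×10^6 mm⁴
Solid square: I = a⁴/12  ⇒  a = (12I)^(1/4) = (12×2.431×10^6)^(1/4) = 73.5 mm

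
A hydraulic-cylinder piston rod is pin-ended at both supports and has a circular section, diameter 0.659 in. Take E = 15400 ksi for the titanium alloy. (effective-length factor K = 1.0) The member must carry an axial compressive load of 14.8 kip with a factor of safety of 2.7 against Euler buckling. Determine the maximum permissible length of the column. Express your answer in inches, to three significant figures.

L_max ≈ 5.93 in

I = πd⁴/64 = π×0.659⁴/64 = 9.258×10^-3 in⁴
Required critical load P_cr = n·P = 2.7 × 14.8 = 39.96 kip = 3.996×10^4 lb
From P_cr = π²EI/(K·L)²:  L = (1/K)·√(π²EI/P_cr) = (1/1)·√(π²×1.54×10^7×9.258×10^-3/3.996×10^4)
L = 5.93 in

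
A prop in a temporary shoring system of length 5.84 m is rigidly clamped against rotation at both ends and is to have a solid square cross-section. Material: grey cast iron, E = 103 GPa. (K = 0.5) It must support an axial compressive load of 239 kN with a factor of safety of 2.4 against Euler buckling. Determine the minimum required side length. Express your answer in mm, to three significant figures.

a ≈ 87.2 mm

Required P_cr = n·P = 2.4 × 239 = 573.6 kN
L_e = K·L = 0.5 × 5.84 = 2.920 m
Required I = P_cr·L_e²/(π²E) = 5.736×10^5 × 2.920² / (π² × 1.03×10^11) = 4.811×10^-6 m⁴
I_req = 4.811×10^6 mm⁴
Solid square: I = a⁴/12  ⇒  a = (12I)^(1/4) = (12×4.811×10^6)^(1/4) = 87.2 mm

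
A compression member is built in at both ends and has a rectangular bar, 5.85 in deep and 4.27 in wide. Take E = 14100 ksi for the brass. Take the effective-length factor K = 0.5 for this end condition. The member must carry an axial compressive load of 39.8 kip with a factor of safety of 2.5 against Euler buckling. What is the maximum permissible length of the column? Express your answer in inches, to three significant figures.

L_max ≈ 461 in

Buckling occurs about the weak axis: I_min = h·b³/12 with b = 4.27 in (the shorter side).
I_min = 5.85×4.27³/12 = 37.95 in⁴
Required critical load P_cr = n·P = 2.5 × 39.8 = 99.50 kip = 9.950×10^4 lb
From P_cr = π²EI/(K·L)²:  L = (1/K)·√(π²EI/P_cr) = (1/0.5)·√(π²×1.41×10^7×37.95/9.950×10^4)
L = 461 in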